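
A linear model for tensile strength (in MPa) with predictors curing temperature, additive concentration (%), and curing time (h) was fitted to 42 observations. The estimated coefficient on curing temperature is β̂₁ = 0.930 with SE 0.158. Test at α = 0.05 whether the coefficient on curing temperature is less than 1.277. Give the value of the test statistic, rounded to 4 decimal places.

H₀: β₁ = 1.277 vs H₁: β₁ < 1.277.
t = (β̂₁ − β₁⁰)/SE = (0.930 − 1.277) / 0.158 = -2.1962.
df = n − k − 1 = 42 − 3 − 1 = 38.
One-sided p ≈ 0.0171, which is < 0.05, so reject H₀.
There is evidence that the true slope on curing temperature is below 1.277 MPa per unit, holding the other predictors fixed.

t = -2.1962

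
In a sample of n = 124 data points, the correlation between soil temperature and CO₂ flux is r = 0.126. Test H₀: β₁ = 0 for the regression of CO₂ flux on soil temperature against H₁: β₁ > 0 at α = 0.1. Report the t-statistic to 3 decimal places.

t = r·√(n − 2)/√(1 − r²) = 0.126·√122/√0.984124 = 1.403.
df = n − 2 = 122.
One-sided p ≈ 0.0816, which is < 0.1, so reject H₀.
There is evidence of a linear association between soil temperature and CO₂ flux.

t = 1.403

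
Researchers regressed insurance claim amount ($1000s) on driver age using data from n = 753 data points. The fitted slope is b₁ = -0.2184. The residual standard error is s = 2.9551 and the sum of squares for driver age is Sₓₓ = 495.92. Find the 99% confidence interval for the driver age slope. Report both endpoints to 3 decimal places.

SE(b₁) = s/√Sₓₓ = 2.9551/√495.92 = 0.132699.
df = n − 2 = 751.
t* = t_{0.005, 751} = 2.582392.
Margin = t* × SE = 2.582392 × 0.132699 = 0.34268.
CI: -0.2184 ± 0.34268 → (-0.561, 0.124).
With 99% confidence, each one-unit increase in driver age is associated with a change of between -0.561 and 0.124 $1000s in insurance claim amount.

(-0.561, 0.124)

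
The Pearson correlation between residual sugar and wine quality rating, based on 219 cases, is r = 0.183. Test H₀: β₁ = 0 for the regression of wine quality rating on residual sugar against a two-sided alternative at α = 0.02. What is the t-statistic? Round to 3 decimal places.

t = 2.742

t = r·√(n − 2)/√(1 − r²) = 0.183·√217/√0.966511 = 2.742.
df = n − 2 = 217.
Two-sided p ≈ 0.0066, which is < 0.02, so reject H₀.
There is evidence of a linear association between residual sugar and wine quality rating.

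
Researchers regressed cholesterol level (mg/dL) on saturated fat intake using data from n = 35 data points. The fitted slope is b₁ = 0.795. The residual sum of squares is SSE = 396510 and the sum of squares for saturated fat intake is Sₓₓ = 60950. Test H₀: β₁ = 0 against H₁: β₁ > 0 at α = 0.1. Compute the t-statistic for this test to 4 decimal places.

t = 1.7905

MSE = SSE/(n − 2) = 396510/33 = 12015.5.
SE(b₁) = √(MSE/Sₓₓ) = √(12015.5/60950) = 0.444.
t = 0.795 / 0.444 = 1.7905.
df = n − 2 = 33.
One-sided p ≈ 0.0413, which is < 0.1, so reject H₀.
There is evidence that the true slope on saturated fat intake is positive.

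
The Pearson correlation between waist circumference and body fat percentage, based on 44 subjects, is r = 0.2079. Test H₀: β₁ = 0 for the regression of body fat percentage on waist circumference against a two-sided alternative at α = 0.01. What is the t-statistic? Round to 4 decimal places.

t = 1.3774

t = r·√(n − 2)/√(1 − r²) = 0.2079·√42/√0.956778 = 1.3774.
df = n − 2 = 42.
Two-sided p ≈ 0.1757, which is ≥ 0.01, so fail to reject H₀.
The data do not give significant evidence of a linear association between waist circumference and body fat percentage.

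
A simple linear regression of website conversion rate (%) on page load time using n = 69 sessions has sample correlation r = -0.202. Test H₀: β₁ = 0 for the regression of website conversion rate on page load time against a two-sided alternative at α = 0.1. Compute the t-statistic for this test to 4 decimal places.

t = -1.6882

t = r·√(n − 2)/√(1 − r²) = -0.202·√67/√0.959196 = -1.6882.
df = n − 2 = 67.
Two-sided p ≈ 0.0960, which is < 0.1, so reject H₀.
There is evidence of a linear association between page load time and website conversion rate.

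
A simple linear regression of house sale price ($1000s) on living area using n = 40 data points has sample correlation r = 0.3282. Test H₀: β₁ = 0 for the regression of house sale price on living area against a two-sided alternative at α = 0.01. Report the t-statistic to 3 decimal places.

t = 2.142

t = r·√(n − 2)/√(1 − r²) = 0.3282·√38/√0.892285 = 2.142.
df = n − 2 = 38.
Two-sided p ≈ 0.0387, which is ≥ 0.01, so fail to reject H₀.
The data do not give significant evidence of a linear association between living area and house sale price.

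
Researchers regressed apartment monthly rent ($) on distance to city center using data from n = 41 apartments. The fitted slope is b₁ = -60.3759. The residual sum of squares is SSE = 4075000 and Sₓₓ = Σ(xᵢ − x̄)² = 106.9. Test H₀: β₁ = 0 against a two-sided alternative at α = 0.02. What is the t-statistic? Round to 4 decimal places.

t = -1.9312

MSE = SSE/(n − 2) = 4075000/39 = 104487.
SE(b₁) = √(MSE/Sₓₓ) = √(104487/106.9) = 31.2639.
t = -60.3759 / 31.2639 = -1.9312.
df = n − 2 = 39.
Two-sided p ≈ 0.0608, which is ≥ 0.02, so fail to reject H₀.
The data do not give significant evidence of an association between distance to city center and apartment monthly rent.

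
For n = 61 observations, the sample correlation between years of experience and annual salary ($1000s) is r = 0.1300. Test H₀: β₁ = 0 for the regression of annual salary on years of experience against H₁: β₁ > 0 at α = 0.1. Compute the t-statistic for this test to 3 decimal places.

t = 1.007

t = r·√(n − 2)/√(1 − r²) = 0.1300·√59/√0.9831 = 1.007.
df = n − 2 = 59.
One-sided p ≈ 0.1590, which is ≥ 0.1, so fail to reject H₀.
The data do not give significant evidence of a linear association between years of experience and annual salary.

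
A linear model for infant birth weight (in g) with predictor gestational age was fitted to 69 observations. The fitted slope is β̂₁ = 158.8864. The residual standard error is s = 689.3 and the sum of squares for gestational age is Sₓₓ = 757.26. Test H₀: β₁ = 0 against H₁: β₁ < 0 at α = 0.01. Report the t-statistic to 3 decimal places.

t = 6.343

SE(β̂₁) = s/√Sₓₓ = 689.3/√757.26 = 25.0487.
t = 158.8864 / 25.0487 = 6.343.
df = n − 2 = 67.
One-sided p ≈ 1.0000, which is ≥ 0.01, so fail to reject H₀.
The data do not give significant evidence that the true slope on gestational age is negative.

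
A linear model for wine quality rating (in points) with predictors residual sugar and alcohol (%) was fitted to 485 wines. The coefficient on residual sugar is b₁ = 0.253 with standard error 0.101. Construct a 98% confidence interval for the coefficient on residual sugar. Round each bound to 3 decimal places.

(0.017, 0.489)

df = n − k − 1 = 485 − 2 − 1 = 482.
t* = t_{0.01, 482} = 2.334109.
Margin = t* × SE = 2.334109 × 0.101 = 0.23575.
CI: 0.253 ± 0.23575 → (0.017, 0.489).
With 98% confidence, each one-unit increase in residual sugar is associated with a change of between 0.017 and 0.489 points in wine quality rating, holding the other predictors fixed.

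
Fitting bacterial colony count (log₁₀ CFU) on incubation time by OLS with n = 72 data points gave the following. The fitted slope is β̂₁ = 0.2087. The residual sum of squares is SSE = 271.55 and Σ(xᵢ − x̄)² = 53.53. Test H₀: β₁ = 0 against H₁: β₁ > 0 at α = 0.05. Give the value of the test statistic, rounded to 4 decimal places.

MSE = SSE/(n − 2) = 271.55/70 = 3.87929.
SE(β̂₁) = √(MSE/Sₓₓ) = √(3.87929/53.53) = 0.269201.
t = 0.2087 / 0.269201 = 0.7753.
df = n − 2 = 70.
One-sided p ≈ 0.2204, which is ≥ 0.05, so fail to reject H₀.
The data do not give significant evidence that the true slope on incubation time is positive.

t = 0.7753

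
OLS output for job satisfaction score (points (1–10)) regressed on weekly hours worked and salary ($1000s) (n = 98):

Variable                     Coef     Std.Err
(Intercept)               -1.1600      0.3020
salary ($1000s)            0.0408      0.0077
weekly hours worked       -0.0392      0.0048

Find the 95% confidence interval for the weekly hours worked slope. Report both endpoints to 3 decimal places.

Read off: b = -0.0392, SE = 0.0048 for weekly hours worked.
df = n − k − 1 = 98 − 2 − 1 = 95.
t* = t_{0.025, 95} = 1.985251.
Margin = t* × SE = 1.985251 × 0.0048 = 0.00953.
CI: -0.0392 ± 0.00953 → (-0.049, -0.030).

(-0.049, -0.030)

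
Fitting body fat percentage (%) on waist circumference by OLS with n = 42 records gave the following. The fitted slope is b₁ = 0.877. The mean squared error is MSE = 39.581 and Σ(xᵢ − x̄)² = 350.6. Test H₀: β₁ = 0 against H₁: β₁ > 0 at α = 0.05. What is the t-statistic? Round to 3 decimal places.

t = 2.610

SE(b₁) = √(MSE/Sₓₓ) = √(39.581/350.6) = 0.335999.
t = 0.877 / 0.335999 = 2.610.
df = n − 2 = 40.
One-sided p ≈ 0.0063, which is < 0.05, so reject H₀.
There is evidence that the true slope on waist circumference is positive.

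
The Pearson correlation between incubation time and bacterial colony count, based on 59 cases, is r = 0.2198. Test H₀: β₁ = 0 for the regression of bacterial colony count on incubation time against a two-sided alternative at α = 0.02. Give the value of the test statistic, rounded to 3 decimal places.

t = r·√(n − 2)/√(1 − r²) = 0.2198·√57/√0.951688 = 1.701.
df = n − 2 = 57.
Two-sided p ≈ 0.0944, which is ≥ 0.02, so fail to reject H₀.
The data do not give significant evidence of a linear association between incubation time and bacterial colony count.

t = 1.701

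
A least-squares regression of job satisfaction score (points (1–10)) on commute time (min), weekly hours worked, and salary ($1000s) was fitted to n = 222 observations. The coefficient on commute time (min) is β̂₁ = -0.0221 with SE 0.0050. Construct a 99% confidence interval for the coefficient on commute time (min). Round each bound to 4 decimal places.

(-0.0351, -0.0091)

df = n − k − 1 = 222 − 3 − 1 = 218.
t* = t_{0.005, 218} = 2.598569.
Margin = t* × SE = 2.598569 × 0.0050 = 0.012993.
CI: -0.0221 ± 0.012993 → (-0.0351, -0.0091).
With 99% confidence, each one-unit increase in commute time (min) is associated with a change of between -0.0351 and -0.0091 points (1–10) in job satisfaction score, holding the other predictors fixed.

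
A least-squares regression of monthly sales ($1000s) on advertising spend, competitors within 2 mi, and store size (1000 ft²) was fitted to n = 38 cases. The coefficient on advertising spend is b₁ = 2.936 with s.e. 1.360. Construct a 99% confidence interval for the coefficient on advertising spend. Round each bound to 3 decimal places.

(-0.775, 6.647)

df = n − k − 1 = 38 − 3 − 1 = 34.
t* = t_{0.005, 34} = 2.728394.
Margin = t* × SE = 2.728394 × 1.360 = 3.71062.
CI: 2.936 ± 3.71062 → (-0.775, 6.647).
With 99% confidence, each one-unit increase in advertising spend is associated with a change of between -0.775 and 6.647 $1000s in monthly sales, holding the other predictors fixed.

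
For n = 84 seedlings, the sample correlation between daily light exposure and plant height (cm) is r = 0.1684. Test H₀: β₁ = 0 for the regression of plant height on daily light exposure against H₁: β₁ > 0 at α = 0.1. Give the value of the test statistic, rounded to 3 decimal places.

t = r·√(n − 2)/√(1 − r²) = 0.1684·√82/√0.971641 = 1.547.
df = n − 2 = 82.
One-sided p ≈ 0.0629, which is < 0.1, so reject H₀.
There is evidence of a linear association between daily light exposure and plant height.

t = 1.547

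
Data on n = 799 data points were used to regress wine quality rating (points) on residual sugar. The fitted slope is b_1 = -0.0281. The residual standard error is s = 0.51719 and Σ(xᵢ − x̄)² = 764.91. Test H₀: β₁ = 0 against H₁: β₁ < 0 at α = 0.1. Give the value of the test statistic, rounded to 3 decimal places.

t = -1.503

SE(b_1) = s/√Sₓₓ = 0.51719/√764.91 = 0.0187001.
t = -0.0281 / 0.0187001 = -1.503.
df = n − 2 = 797.
One-sided p ≈ 0.0667, which is < 0.1, so reject H₀.
There is evidence that the true slope on residual sugar is negative.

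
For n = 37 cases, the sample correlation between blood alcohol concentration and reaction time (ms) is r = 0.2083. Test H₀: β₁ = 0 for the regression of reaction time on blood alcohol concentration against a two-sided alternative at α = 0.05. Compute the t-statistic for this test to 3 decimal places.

t = r·√(n − 2)/√(1 − r²) = 0.2083·√35/√0.956611 = 1.260.
df = n − 2 = 35.
Two-sided p ≈ 0.2160, which is ≥ 0.05, so fail to reject H₀.
The data do not give significant evidence of a linear association between blood alcohol concentration and reaction time.

t = 1.260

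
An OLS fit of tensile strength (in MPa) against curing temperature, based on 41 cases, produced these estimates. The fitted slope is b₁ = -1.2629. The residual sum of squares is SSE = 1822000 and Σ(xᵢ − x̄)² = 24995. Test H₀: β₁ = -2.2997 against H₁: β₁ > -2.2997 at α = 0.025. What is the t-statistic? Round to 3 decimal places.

t = 0.758

MSE = SSE/(n − 2) = 1822000/39 = 46717.9.
SE(b₁) = √(MSE/Sₓₓ) = √(46717.9/24995) = 1.36715.
t = (-1.2629 − (-2.2997)) / 1.36715 = 0.758.
df = n − 2 = 39.
One-sided p ≈ 0.2264, which is ≥ 0.025, so fail to reject H₀.
The data do not give significant evidence that the true slope on curing temperature exceeds -2.2997 MPa per unit.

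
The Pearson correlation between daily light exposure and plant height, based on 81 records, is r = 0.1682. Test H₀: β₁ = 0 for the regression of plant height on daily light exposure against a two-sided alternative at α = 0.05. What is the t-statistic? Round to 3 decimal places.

t = r·√(n − 2)/√(1 − r²) = 0.1682·√79/√0.971709 = 1.517.
df = n − 2 = 79.
Two-sided p ≈ 0.1334, which is ≥ 0.05, so fail to reject H₀.
The data do not give significant evidence of a linear association between daily light exposure and plant height.

t = 1.517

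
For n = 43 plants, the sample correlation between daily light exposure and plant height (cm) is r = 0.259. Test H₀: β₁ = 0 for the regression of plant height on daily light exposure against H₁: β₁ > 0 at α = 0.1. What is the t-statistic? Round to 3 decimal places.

t = r·√(n − 2)/√(1 − r²) = 0.259·√41/√0.932919 = 1.717.
df = n − 2 = 41.
One-sided p ≈ 0.0468, which is < 0.1, so reject H₀.
There is evidence of a linear association between daily light exposure and plant height.

t = 1.717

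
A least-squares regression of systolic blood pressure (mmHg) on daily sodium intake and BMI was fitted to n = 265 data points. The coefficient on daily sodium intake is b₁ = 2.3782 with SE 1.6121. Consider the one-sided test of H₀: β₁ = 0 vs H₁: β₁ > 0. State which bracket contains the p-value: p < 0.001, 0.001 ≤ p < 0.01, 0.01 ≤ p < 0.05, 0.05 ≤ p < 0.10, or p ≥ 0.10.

t = 2.3782 / 1.6121 = 1.475.
df = n − k − 1 = 265 − 2 − 1 = 262.
One-sided p = P(T_{262} > t) ≈ 0.0707.
So 0.05 ≤ p < 0.10.

0.05 ≤ p < 0.10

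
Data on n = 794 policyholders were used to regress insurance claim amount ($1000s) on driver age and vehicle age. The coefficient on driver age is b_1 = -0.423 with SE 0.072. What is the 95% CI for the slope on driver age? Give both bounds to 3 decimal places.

(-0.564, -0.282)

df = n − k − 1 = 794 − 2 − 1 = 791.
t* = t_{0.025, 791} = 1.962968.
Margin = t* × SE = 1.962968 × 0.072 = 0.14133.
CI: -0.423 ± 0.14133 → (-0.564, -0.282).
With 95% confidence, each one-unit increase in driver age is associated with a change of between -0.564 and -0.282 $1000s in insurance claim amount, holding the other predictors fixed.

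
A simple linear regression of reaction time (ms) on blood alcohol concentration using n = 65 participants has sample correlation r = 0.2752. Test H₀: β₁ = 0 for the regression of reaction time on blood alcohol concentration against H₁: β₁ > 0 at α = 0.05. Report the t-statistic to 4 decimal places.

t = 2.2721

t = r·√(n − 2)/√(1 − r²) = 0.2752·√63/√0.924265 = 2.2721.
df = n − 2 = 63.
One-sided p ≈ 0.0133, which is < 0.05, so reject H₀.
There is evidence of a linear association between blood alcohol concentration and reaction time.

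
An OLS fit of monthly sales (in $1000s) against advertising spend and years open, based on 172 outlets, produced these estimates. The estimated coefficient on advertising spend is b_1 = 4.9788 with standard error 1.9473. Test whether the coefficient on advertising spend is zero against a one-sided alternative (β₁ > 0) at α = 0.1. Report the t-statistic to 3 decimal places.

t = 2.557

H₀: β₁ = 0 vs H₁: β₁ > 0.
t = (b_1 − β₁⁰)/SE = 4.9788 / 1.9473 = 2.557.
df = n − k − 1 = 172 − 2 − 1 = 169.
One-sided p ≈ 0.0057, which is < 0.1, so reject H₀.
There is evidence that the true slope on advertising spend is positive, holding the other predictors fixed.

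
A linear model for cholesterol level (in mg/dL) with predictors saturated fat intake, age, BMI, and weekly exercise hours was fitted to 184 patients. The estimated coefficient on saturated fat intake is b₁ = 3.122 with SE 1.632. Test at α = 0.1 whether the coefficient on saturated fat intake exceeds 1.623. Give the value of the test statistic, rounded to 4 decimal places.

t = 0.9185

H₀: β₁ = 1.623 vs H₁: β₁ > 1.623.
t = (b₁ − β₁⁰)/SE = (3.122 − 1.623) / 1.632 = 0.9185.
df = n − k − 1 = 184 − 4 − 1 = 179.
One-sided p ≈ 0.1798, which is ≥ 0.1, so fail to reject H₀.
The data do not give significant evidence that the true slope on saturated fat intake exceeds 1.623 mg/dL per unit, holding the other predictors fixed.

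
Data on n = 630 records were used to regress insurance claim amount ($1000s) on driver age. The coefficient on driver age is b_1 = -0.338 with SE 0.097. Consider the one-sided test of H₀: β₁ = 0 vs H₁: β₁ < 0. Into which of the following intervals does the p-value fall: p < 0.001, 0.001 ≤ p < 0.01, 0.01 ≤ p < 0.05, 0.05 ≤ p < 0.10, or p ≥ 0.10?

p < 0.001

t = -0.338 / 0.097 = -3.485.
df = n − 2 = 630 − 2 = 628.
One-sided p = P(T_{628} < t) ≈ 0.0003.
So p < 0.001.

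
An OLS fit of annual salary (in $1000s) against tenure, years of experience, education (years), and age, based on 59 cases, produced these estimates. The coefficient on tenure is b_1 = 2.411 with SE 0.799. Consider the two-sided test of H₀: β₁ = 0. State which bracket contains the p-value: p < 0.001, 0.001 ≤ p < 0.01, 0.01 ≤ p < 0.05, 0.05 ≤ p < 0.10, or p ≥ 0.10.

0.001 ≤ p < 0.01

t = 2.411 / 0.799 = 3.018.
df = n − k − 1 = 59 − 4 − 1 = 54.
Two-sided p = 2·P(T_{54} > |t|) ≈ 0.0039.
So 0.001 ≤ p < 0.01.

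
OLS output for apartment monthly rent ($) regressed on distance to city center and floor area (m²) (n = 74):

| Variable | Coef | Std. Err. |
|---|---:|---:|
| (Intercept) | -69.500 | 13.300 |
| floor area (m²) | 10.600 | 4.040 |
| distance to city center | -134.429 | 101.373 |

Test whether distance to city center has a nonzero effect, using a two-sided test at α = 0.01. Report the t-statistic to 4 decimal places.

Read off: b = -134.429, SE = 101.373 for distance to city center.
H₀: β₁ = 0 vs H₁: β₁ ≠ 0.
t = -134.429 / 101.373 = -1.3261.
df = n − k − 1 = 74 − 2 − 1 = 71.
Two-sided p ≈ 0.1891, which is ≥ 0.01, so fail to reject H₀.
The data do not give significant evidence of an association between distance to city center and apartment monthly rent, after adjusting for the other predictors.

t = -1.3261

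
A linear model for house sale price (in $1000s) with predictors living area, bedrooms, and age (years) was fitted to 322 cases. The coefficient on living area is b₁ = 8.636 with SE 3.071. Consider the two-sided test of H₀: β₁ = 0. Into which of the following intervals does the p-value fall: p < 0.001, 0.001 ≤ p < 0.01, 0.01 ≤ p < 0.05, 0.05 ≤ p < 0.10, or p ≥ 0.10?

0.001 ≤ p < 0.01

t = 8.636 / 3.071 = 2.812.
df = n − k − 1 = 322 − 3 − 1 = 318.
Two-sided p = 2·P(T_{318} > |t|) ≈ 0.0052.
So 0.001 ≤ p < 0.01.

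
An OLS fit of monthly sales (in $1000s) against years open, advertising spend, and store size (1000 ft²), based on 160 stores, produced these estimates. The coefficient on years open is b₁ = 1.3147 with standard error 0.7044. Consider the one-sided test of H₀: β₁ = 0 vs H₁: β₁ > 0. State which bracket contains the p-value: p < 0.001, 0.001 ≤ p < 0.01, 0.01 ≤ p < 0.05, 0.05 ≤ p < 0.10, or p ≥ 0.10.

t = 1.3147 / 0.7044 = 1.866.
df = n − k − 1 = 160 − 3 − 1 = 156.
One-sided p = P(T_{156} > t) ≈ 0.0319.
So 0.01 ≤ p < 0.05.

0.01 ≤ p < 0.05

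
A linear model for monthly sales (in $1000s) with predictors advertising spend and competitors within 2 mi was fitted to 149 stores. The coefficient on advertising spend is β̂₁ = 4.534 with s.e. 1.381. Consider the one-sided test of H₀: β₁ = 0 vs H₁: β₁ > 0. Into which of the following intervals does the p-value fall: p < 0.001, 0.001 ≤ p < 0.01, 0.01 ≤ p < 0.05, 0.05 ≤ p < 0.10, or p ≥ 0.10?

p < 0.001

t = 4.534 / 1.381 = 3.283.
df = n − k − 1 = 149 − 2 − 1 = 146.
One-sided p = P(T_{146} > t) ≈ 0.0006.
So p < 0.001.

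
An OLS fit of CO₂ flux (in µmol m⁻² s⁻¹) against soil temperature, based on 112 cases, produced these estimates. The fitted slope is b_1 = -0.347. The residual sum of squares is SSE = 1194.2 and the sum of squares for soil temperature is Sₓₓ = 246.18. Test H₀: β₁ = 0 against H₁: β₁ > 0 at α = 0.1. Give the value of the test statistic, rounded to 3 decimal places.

t = -1.652

MSE = SSE/(n − 2) = 1194.2/110 = 10.8564.
SE(b_1) = √(MSE/Sₓₓ) = √(10.8564/246.18) = 0.209998.
t = -0.347 / 0.209998 = -1.652.
df = n − 2 = 110.
One-sided p ≈ 0.9493, which is ≥ 0.1, so fail to reject H₀.
The data do not give significant evidence that the true slope on soil temperature is positive.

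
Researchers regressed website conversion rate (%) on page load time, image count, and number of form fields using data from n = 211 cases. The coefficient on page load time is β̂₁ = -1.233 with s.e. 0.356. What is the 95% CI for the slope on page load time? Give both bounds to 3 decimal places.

df = n − k − 1 = 211 − 3 − 1 = 207.
t* = t_{0.025, 207} = 1.97149.
Margin = t* × SE = 1.97149 × 0.356 = 0.70185.
CI: -1.233 ± 0.70185 → (-1.935, -0.531).
With 95% confidence, each one-unit increase in page load time is associated with a change of between -1.935 and -0.531 % in website conversion rate, holding the other predictors fixed.

(-1.935, -0.531)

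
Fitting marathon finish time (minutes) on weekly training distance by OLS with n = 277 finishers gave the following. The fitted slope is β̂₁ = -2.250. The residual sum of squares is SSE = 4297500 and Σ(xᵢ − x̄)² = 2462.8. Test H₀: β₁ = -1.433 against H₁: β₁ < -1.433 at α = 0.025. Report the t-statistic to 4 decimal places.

MSE = SSE/(n − 2) = 4297500/275 = 15627.3.
SE(β̂₁) = √(MSE/Sₓₓ) = √(15627.3/2462.8) = 2.51899.
t = (-2.250 − (-1.433)) / 2.51899 = -0.3243.
df = n − 2 = 275.
One-sided p ≈ 0.3730, which is ≥ 0.025, so fail to reject H₀.
The data do not give significant evidence that the true slope on weekly training distance is below -1.433 minutes per unit.

t = -0.3243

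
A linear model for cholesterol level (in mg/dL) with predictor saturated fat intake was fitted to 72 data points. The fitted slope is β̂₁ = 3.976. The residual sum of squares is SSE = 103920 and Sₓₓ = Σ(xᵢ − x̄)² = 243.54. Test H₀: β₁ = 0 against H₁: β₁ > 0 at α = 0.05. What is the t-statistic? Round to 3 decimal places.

MSE = SSE/(n − 2) = 103920/70 = 1484.57.
SE(β̂₁) = √(MSE/Sₓₓ) = √(1484.57/243.54) = 2.46897.
t = 3.976 / 2.46897 = 1.610.
df = n − 2 = 70.
One-sided p ≈ 0.0559, which is ≥ 0.05, so fail to reject H₀.
The data do not give significant evidence that the true slope on saturated fat intake is positive.

t = 1.610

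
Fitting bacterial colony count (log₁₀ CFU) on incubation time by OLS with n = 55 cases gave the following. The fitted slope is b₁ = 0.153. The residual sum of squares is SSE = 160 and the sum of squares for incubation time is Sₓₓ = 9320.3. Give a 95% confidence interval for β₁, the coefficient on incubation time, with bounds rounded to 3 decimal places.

MSE = SSE/(n − 2) = 160/53 = 3.01887.
SE(b₁) = √(MSE/Sₓₓ) = √(3.01887/9320.3) = 0.0179973.
df = n − 2 = 53.
t* = t_{0.025, 53} = 2.005746.
Margin = t* × SE = 2.005746 × 0.0179973 = 0.03610.
CI: 0.153 ± 0.03610 → (0.117, 0.189).
With 95% confidence, each one-unit increase in incubation time is associated with a change of between 0.117 and 0.189 log₁₀ CFU in bacterial colony count.

(0.117, 0.189)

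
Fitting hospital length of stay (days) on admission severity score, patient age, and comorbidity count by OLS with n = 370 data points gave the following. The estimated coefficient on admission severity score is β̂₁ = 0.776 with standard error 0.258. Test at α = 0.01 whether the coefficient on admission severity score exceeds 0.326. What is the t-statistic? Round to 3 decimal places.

t = 1.744

H₀: β₁ = 0.326 vs H₁: β₁ > 0.326.
t = (β̂₁ − β₁⁰)/SE = (0.776 − 0.326) / 0.258 = 1.744.
df = n − k − 1 = 370 − 3 − 1 = 366.
One-sided p ≈ 0.0410, which is ≥ 0.01, so fail to reject H₀.
The data do not give significant evidence that the true slope on admission severity score exceeds 0.326 days per unit, holding the other predictors fixed.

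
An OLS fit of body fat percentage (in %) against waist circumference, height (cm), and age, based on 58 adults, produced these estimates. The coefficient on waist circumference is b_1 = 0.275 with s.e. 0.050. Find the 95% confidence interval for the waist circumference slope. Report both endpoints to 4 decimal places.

(0.1748, 0.3752)

df = n − k − 1 = 58 − 3 − 1 = 54.
t* = t_{0.025, 54} = 2.004879.
Margin = t* × SE = 2.004879 × 0.050 = 0.100244.
CI: 0.275 ± 0.100244 → (0.1748, 0.3752).
With 95% confidence, each one-unit increase in waist circumference is associated with a change of between 0.1748 and 0.3752 % in body fat percentage, holding the other predictors fixed.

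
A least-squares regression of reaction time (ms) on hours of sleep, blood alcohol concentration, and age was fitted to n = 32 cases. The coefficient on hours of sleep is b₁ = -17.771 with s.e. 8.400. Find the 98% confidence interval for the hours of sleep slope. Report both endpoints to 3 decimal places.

df = n − k − 1 = 32 − 3 − 1 = 28.
t* = t_{0.01, 28} = 2.46714.
Margin = t* × SE = 2.46714 × 8.400 = 20.72398.
CI: -17.771 ± 20.72398 → (-38.495, 2.953).
With 98% confidence, each one-unit increase in hours of sleep is associated with a change of between -38.495 and 2.953 ms in reaction time, holding the other predictors fixed.

(-38.495, 2.953)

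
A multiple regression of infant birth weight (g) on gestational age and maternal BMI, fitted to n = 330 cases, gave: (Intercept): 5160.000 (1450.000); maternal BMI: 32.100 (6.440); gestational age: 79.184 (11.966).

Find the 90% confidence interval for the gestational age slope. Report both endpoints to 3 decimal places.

(59.446, 98.922)

Read off: b = 79.184, SE = 11.966 for gestational age.
df = n − k − 1 = 330 − 2 − 1 = 327.
t* = t_{0.05, 327} = 1.649527.
Margin = t* × SE = 1.649527 × 11.966 = 19.73824.
CI: 79.184 ± 19.73824 → (59.446, 98.922).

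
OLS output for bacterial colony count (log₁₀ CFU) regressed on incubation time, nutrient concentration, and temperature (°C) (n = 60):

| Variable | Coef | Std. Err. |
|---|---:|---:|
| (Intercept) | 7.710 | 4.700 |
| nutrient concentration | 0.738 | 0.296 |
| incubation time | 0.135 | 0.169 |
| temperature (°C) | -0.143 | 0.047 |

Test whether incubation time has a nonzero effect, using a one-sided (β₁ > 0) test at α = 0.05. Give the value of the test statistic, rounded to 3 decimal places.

Read off: b = 0.135, SE = 0.169 for incubation time.
H₀: β₁ = 0 vs H₁: β₁ > 0.
t = 0.135 / 0.169 = 0.799.
df = n − k − 1 = 60 − 3 − 1 = 56.
One-sided p ≈ 0.2139, which is ≥ 0.05, so fail to reject H₀.
The data do not give significant evidence that the true slope on incubation time is positive, holding the other predictors fixed.

t = 0.799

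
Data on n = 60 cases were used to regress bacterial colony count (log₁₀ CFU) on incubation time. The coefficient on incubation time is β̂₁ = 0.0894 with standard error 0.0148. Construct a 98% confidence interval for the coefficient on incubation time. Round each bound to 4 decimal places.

df = n − 2 = 60 − 2 = 58.
t* = t_{0.01, 58} = 2.392377.
Margin = t* × SE = 2.392377 × 0.0148 = 0.035407.
CI: 0.0894 ± 0.035407 → (0.0540, 0.1248).
With 98% confidence, each one-unit increase in incubation time is associated with a change of between 0.0540 and 0.1248 log₁₀ CFU in bacterial colony count.

(0.0540, 0.1248)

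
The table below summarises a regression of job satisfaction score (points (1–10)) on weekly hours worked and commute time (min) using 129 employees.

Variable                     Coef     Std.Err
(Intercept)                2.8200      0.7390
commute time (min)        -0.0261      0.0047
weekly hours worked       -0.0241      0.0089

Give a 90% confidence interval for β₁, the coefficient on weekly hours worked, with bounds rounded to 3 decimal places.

Read off: b = -0.0241, SE = 0.0089 for weekly hours worked.
df = n − k − 1 = 129 − 2 − 1 = 126.
t* = t_{0.05, 126} = 1.657037.
Margin = t* × SE = 1.657037 × 0.0089 = 0.01475.
CI: -0.0241 ± 0.01475 → (-0.039, -0.009).

(-0.039, -0.009)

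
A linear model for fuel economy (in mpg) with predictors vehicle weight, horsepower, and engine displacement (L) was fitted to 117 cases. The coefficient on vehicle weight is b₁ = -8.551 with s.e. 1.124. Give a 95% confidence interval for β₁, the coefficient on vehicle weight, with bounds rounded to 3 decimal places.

df = n − k − 1 = 117 − 3 − 1 = 113.
t* = t_{0.025, 113} = 1.98118.
Margin = t* × SE = 1.98118 × 1.124 = 2.22685.
CI: -8.551 ± 2.22685 → (-10.778, -6.324).
With 95% confidence, each one-unit increase in vehicle weight is associated with a change of between -10.778 and -6.324 mpg in fuel economy, holding the other predictors fixed.

(-10.778, -6.324)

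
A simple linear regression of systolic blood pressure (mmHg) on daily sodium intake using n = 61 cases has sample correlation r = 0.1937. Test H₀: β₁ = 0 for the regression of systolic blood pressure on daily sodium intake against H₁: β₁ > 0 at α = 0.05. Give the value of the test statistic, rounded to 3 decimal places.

t = 1.517

t = r·√(n − 2)/√(1 − r²) = 0.1937·√59/√0.96248 = 1.517.
df = n − 2 = 59.
One-sided p ≈ 0.0674, which is ≥ 0.05, so fail to reject H₀.
The data do not give significant evidence of a linear association between daily sodium intake and systolic blood pressure.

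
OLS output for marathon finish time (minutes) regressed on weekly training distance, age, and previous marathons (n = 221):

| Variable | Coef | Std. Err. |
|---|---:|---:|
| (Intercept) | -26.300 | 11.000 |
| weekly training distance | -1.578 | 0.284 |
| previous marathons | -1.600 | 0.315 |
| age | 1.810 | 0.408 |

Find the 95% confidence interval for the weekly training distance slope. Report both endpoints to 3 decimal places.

(-2.138, -1.018)

Read off: b = -1.578, SE = 0.284 for weekly training distance.
df = n − k − 1 = 221 − 3 − 1 = 217.
t* = t_{0.025, 217} = 1.970956.
Margin = t* × SE = 1.970956 × 0.284 = 0.55975.
CI: -1.578 ± 0.55975 → (-2.138, -1.018).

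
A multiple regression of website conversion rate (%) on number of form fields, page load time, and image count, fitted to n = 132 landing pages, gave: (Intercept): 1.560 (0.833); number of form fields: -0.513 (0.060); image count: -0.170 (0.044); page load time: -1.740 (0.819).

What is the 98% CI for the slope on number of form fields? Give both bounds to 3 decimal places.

Read off: b = -0.513, SE = 0.060 for number of form fields.
df = n − k − 1 = 132 − 3 − 1 = 128.
t* = t_{0.01, 128} = 2.355834.
Margin = t* × SE = 2.355834 × 0.060 = 0.14135.
CI: -0.513 ± 0.14135 → (-0.654, -0.372).

(-0.654, -0.372)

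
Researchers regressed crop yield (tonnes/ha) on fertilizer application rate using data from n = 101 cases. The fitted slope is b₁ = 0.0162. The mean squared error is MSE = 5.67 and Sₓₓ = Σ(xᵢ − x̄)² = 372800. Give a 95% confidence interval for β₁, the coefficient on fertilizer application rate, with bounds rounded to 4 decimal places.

(0.0085, 0.0239)

SE(b₁) = √(MSE/Sₓₓ) = √(5.67/372800) = 0.0038999.
df = n − 2 = 99.
t* = t_{0.025, 99} = 1.984217.
Margin = t* × SE = 1.984217 × 0.0038999 = 0.007738.
CI: 0.0162 ± 0.007738 → (0.0085, 0.0239).
With 95% confidence, each one-unit increase in fertilizer application rate is associated with a change of between 0.0085 and 0.0239 tonnes/ha in crop yield.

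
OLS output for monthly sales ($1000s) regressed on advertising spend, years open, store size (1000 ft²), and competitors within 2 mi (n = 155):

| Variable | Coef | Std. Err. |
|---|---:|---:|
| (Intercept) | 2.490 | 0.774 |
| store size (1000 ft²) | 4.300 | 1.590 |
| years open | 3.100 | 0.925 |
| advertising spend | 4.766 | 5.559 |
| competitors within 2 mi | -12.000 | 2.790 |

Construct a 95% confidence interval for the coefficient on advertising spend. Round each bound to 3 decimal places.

Read off: b = 4.766, SE = 5.559 for advertising spend.
df = n − k − 1 = 155 − 4 − 1 = 150.
t* = t_{0.025, 150} = 1.975905.
Margin = t* × SE = 1.975905 × 5.559 = 10.98406.
CI: 4.766 ± 10.98406 → (-6.218, 15.750).

(-6.218, 15.750)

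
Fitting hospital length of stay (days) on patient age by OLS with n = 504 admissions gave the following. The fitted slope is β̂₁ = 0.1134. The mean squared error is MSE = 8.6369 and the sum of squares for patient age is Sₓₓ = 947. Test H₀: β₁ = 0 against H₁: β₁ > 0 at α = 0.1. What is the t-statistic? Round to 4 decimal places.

t = 1.1874

SE(β̂₁) = √(MSE/Sₓₓ) = √(8.6369/947) = 0.0955001.
t = 0.1134 / 0.0955001 = 1.1874.
df = n − 2 = 502.
One-sided p ≈ 0.1178, which is ≥ 0.1, so fail to reject H₀.
The data do not give significant evidence that the true slope on patient age is positive.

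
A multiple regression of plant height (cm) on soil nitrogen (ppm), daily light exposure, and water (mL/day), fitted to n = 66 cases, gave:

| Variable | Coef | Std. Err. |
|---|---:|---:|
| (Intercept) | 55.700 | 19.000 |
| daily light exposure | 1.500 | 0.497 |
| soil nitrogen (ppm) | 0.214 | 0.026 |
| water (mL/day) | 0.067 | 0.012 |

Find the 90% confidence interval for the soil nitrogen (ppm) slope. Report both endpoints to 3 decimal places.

(0.171, 0.257)

Read off: b = 0.214, SE = 0.026 for soil nitrogen (ppm).
df = n − k − 1 = 66 − 3 − 1 = 62.
t* = t_{0.05, 62} = 1.669804.
Margin = t* × SE = 1.669804 × 0.026 = 0.04341.
CI: 0.214 ± 0.04341 → (0.171, 0.257).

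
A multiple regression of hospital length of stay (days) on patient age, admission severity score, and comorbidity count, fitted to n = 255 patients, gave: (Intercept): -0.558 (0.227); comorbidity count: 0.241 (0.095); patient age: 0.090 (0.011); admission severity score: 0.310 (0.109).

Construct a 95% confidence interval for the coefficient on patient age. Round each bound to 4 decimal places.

Read off: b = 0.090, SE = 0.011 for patient age.
df = n − k − 1 = 255 − 3 − 1 = 251.
t* = t_{0.025, 251} = 1.96946.
Margin = t* × SE = 1.96946 × 0.011 = 0.021664.
CI: 0.090 ± 0.021664 → (0.0683, 0.1117).

(0.0683, 0.1117)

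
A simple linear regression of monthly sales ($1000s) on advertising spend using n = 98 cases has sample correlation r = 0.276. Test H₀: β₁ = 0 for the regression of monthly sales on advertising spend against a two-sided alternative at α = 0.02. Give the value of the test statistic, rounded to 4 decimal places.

t = 2.8135

t = r·√(n − 2)/√(1 − r²) = 0.276·√96/√0.923824 = 2.8135.
df = n − 2 = 96.
Two-sided p ≈ 0.0059, which is < 0.02, so reject H₀.
There is evidence of a linear association between advertising spend and monthly sales.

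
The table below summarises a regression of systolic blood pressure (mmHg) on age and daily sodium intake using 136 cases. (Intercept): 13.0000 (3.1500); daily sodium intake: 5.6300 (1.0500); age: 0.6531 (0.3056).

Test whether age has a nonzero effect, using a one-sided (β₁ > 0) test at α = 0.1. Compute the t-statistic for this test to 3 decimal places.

t = 2.137

Read off: b = 0.6531, SE = 0.3056 for age.
H₀: β₁ = 0 vs H₁: β₁ > 0.
t = 0.6531 / 0.3056 = 2.137.
df = n − k − 1 = 136 − 2 − 1 = 133.
One-sided p ≈ 0.0172, which is < 0.1, so reject H₀.
There is evidence that the true slope on age is positive, holding the other predictors fixed.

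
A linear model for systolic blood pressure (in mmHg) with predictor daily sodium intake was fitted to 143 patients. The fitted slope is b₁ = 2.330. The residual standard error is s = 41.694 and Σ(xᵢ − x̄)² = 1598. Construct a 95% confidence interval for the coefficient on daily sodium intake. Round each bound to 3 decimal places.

SE(b₁) = s/√Sₓₓ = 41.694/√1598 = 1.043.
df = n − 2 = 141.
t* = t_{0.025, 141} = 1.976931.
Margin = t* × SE = 1.976931 × 1.043 = 2.06194.
CI: 2.330 ± 2.06194 → (0.268, 4.392).
With 95% confidence, each one-unit increase in daily sodium intake is associated with a change of between 0.268 and 4.392 mmHg in systolic blood pressure.

(0.268, 4.392)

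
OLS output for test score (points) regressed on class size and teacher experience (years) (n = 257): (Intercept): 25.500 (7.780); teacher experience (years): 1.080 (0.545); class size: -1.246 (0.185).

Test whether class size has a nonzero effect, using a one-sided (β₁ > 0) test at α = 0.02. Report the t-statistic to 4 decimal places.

Read off: b = -1.246, SE = 0.185 for class size.
H₀: β₁ = 0 vs H₁: β₁ > 0.
t = -1.246 / 0.185 = -6.7351.
df = n − k − 1 = 257 − 2 − 1 = 254.
One-sided p ≈ 1.0000, which is ≥ 0.02, so fail to reject H₀.
The data do not give significant evidence that the true slope on class size is positive, holding the other predictors fixed.

t = -6.7351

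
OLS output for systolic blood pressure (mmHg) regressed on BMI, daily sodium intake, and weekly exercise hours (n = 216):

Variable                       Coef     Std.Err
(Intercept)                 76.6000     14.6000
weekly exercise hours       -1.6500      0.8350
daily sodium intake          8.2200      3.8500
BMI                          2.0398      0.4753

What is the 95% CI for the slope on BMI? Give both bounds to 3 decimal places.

Read off: b = 2.0398, SE = 0.4753 for BMI.
df = n − k − 1 = 216 − 3 − 1 = 212.
t* = t_{0.025, 212} = 1.971217.
Margin = t* × SE = 1.971217 × 0.4753 = 0.93692.
CI: 2.0398 ± 0.93692 → (1.103, 2.977).

(1.103, 2.977)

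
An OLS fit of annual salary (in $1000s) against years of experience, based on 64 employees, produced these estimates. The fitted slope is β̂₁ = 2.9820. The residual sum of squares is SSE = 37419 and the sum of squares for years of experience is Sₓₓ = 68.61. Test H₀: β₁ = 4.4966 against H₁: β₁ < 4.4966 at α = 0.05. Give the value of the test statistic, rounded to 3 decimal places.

t = -0.511

MSE = SSE/(n − 2) = 37419/62 = 603.532.
SE(β̂₁) = √(MSE/Sₓₓ) = √(603.532/68.61) = 2.9659.
t = (2.9820 − 4.4966) / 2.9659 = -0.511.
df = n − 2 = 62.
One-sided p ≈ 0.3057, which is ≥ 0.05, so fail to reject H₀.
The data do not give significant evidence that the true slope on years of experience is below 4.4966 $1000s per unit.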